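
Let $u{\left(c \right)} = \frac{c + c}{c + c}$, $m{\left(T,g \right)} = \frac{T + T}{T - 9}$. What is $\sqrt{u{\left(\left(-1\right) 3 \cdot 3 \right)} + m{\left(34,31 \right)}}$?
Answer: $\frac{\sqrt{93}}{5} \approx 1.9287$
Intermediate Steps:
$m{\left(T,g \right)} = \frac{2 T}{-9 + T}$
$u{\left(c \right)} = 1$ ($u{\left(c \right)} = \frac{2 c}{2 c} = 2 c \frac{1}{2 c} = 1$)
$\sqrt{u{\left(\left(-1\right) 3 \cdot 3 \right)} + m{\left(34,31 \right)}} = \sqrt{1 + 2 \cdot 34 \frac{1}{-9 + 34}} = \sqrt{1 + 2 \cdot 34 \cdot \frac{1}{25}} = \sqrt{1 + \frac{68}{25}} = \sqrt{\frac{93}{25}} = \frac{\sqrt{93}}{5}$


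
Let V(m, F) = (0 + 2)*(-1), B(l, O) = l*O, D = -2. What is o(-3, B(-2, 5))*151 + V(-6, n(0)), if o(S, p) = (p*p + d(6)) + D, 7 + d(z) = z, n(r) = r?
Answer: 14645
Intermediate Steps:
d(z) = -7 + z
B(l, O) = O*l
V(m, F) = -2 (V(m, F) = 2*(-1) = -2)
o(S, p) = -3 + p² (o(S, p) = (p*p + (-7 + 6)) - 2 = (p² - 1) - 2 = (-1 + p²) - 2 = -3 + p²)
o(-3, B(-2, 5))*151 + V(-6, n(0)) = (-3 + (5*(-2))²)*151 - 2 = (-3 + (-10)²)*151 - 2 = (-3 + 100)*151 - 2 = 97*151 - 2 = 14647 - 2 = 14645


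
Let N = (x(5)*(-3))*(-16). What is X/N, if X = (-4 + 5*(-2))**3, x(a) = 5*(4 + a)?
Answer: -343/270 ≈ -1.2704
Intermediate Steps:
x(a) = 20 + 5*a
X = -2744 (X = (-4 - 10)**3 = (-14)**3 = -2744)
N = 2160 (N = ((20 + 5*5)*(-3))*(-16) = ((20 + 25)*(-3))*(-16) = (45*(-3))*(-16) = -135*(-16) = 2160)
X/N = -2744/2160 = -2744*1/2160 = -343/270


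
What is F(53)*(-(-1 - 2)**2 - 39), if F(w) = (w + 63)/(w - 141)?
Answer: 696/11 ≈ 63.273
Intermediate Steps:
F(w) = (63 + w)/(-141 + w)
F(53)*(-(-1 - 2)**2 - 39) = ((63 + 53)/(-141 + 53))*(-(-1 - 2)**2 - 39) = (116/(-88))*(-1*(-3)**2 - 39) = (-1/88*116)*(-1*9 - 39) = -29*(-9 - 39)/22 = -29/22*(-48) = 696/11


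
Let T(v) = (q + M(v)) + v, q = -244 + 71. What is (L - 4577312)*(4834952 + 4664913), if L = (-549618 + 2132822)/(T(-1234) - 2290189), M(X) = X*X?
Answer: -1671606762360446333/38442 ≈ -4.3484e+13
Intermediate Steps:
M(X) = X**2
q = -173
T(v) = -173 + v + v**2 (T(v) = (-173 + v**2) + v = -173 + v + v**2)
L = -395801/192210 (L = (-549618 + 2132822)/((-173 - 1234 + (-1234)**2) - 2290189) = 1583204/((-173 - 1234 + 1522756) - 2290189) = 1583204/(1521349 - 2290189) = 1583204/(-768840) = 1583204*(-1/768840) = -395801/192210 ≈ -2.0592)
(L - 4577312)*(4834952 + 4664913) = (-395801/192210 - 4577312)*(4834952 + 4664913) = -879805535321/192210*9499865 = -1671606762360446333/38442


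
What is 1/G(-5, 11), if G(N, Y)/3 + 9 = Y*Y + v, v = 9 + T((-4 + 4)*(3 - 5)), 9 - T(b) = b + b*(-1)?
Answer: 1/390 ≈ 0.0025641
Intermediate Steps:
T(b) = 9 (T(b) = 9 - (b + b*(-1)) = 9 - (b - b) = 9 - 1*0 = 9 + 0 = 9)
v = 18 (v = 9 + 9 = 18)
G(N, Y) = 27 + 3*Y² (G(N, Y) = -27 + 3*(Y*Y + 18) = -27 + 3*(Y² + 18) = -27 + 3*(18 + Y²) = -27 + (54 + 3*Y²) = 27 + 3*Y²)
1/G(-5, 11) = 1/(27 + 3*11²) = 1/(27 + 3*121) = 1/(27 + 363) = 1/390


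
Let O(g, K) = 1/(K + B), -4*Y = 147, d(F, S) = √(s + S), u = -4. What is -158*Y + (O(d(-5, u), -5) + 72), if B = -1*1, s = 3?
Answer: 17635/3 ≈ 5878.3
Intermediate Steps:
d(F, S) = √(3 + S)
B = -1
Y = -147/4 (Y = -¼*147 = -147/4 ≈ -36.750)
O(g, K) = 1/(-1 + K) (O(g, K) = 1/(K - 1) = 1/(-1 + K))
-158*Y + (O(d(-5, u), -5) + 72) = -158*(-147/4) + (1/(-1 - 5) + 72) = 11613/2 + (1/(-6) + 72) = 11613/2 + (-⅙ + 72) = 11613/2 + 431/6 = 17635/3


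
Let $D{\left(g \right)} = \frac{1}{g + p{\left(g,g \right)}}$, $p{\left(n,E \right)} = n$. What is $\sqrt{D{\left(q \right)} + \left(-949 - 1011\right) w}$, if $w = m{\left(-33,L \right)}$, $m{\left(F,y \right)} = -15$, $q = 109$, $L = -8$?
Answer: $\frac{\sqrt{1397205818}}{218} \approx 171.46$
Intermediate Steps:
$D{\left(g \right)} = \frac{1}{2 g}$ ($D{\left(g \right)} = \frac{1}{g + g} = \frac{1}{2 g}$)
$w = -15$
$\sqrt{D{\left(q \right)} + \left(-949 - 1011\right) w} = \sqrt{\frac{1}{2 \cdot 109} + \left(-949 - 1011\right) \left(-15\right)} = \sqrt{\frac{1}{2} \cdot \frac{1}{109} - -29400} = \sqrt{\frac{1}{218} + 29400} = \sqrt{\frac{6409201}{218}} = \frac{\sqrt{1397205818}}{218}$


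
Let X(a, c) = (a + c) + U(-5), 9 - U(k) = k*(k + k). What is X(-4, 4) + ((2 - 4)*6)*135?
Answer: -1661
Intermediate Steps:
U(k) = 9 - 2*k**2 (U(k) = 9 - k*(k + k) = 9 - k*2*k = 9 - 2*k**2)
X(a, c) = -41 + a + c (X(a, c) = (a + c) + (9 - 2*(-5)**2) = (a + c) + (9 - 2*25) = (a + c) + (9 - 50) = (a + c) - 41 = -41 + a + c)
X(-4, 4) + ((2 - 4)*6)*135 = (-41 - 4 + 4) + ((2 - 4)*6)*135 = -41 - 2*6*135 = -41 - 12*135 = -41 - 1620 = -1661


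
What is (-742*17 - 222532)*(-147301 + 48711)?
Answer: 23183044140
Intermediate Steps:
(-742*17 - 222532)*(-147301 + 48711) = (-12614 - 222532)*(-98590) = -235146*(-98590) = 23183044140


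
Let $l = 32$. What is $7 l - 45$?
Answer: $179$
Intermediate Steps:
$7 l - 45 = 7 \cdot 32 - 45 = 224 - 45 = 179$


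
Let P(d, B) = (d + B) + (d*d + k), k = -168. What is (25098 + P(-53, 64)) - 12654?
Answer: 15096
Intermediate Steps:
P(d, B) = -168 + B + d + d² (P(d, B) = (d + B) + (d*d - 168) = (B + d) + (d² - 168) = (B + d) + (-168 + d²) = -168 + B + d + d²)
(25098 + P(-53, 64)) - 12654 = (25098 + (-168 + 64 - 53 + (-53)²)) - 12654 = (25098 + (-168 + 64 - 53 + 2809)) - 12654 = (25098 + 2652) - 12654 = 27750 - 12654 = 15096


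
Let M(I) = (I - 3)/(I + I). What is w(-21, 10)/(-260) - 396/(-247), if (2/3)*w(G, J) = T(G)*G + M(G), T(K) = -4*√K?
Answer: 27663/17290 - 63*I*√21/130 ≈ 1.5999 - 2.2208*I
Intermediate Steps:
M(I) = (-3 + I)/(2*I) (M(I) = (-3 + I)/((2*I)) = (-3 + I)*(1/(2*I)) = (-3 + I)/(2*I))
w(G, J) = -6*G^(3/2) + 3*(-3 + G)/(4*G) (w(G, J) = 3*((-4*√G)*G + (-3 + G)/(2*G))/2 = 3*(-4*G^(3/2) + (-3 + G)/(2*G))/2 = -6*G^(3/2) + 3*(-3 + G)/(4*G))
w(-21, 10)/(-260) - 396/(-247) = ((¾)*(-3 - 21 - 3528*I*√21)/(-21))/(-260) - 396/(-247) = ((¾)*(-1/21)*(-3 - 21 - 3528*I*√21))*(-1/260) - 396*(-1/247) = ((¾)*(-1/21)*(-3 - 21 - 3528*I*√21))*(-1/260) + 396/247 = ((¾)*(-1/21)*(-24 - 3528*I*√21))*(-1/260) + 396/247 = (6/7 + 126*I*√21)*(-1/260) + 396/247 = (-3/910 - 63*I*√21/130) + 396/247 = 27663/17290 - 63*I*√21/130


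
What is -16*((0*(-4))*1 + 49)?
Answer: -784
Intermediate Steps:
-16*((0*(-4))*1 + 49) = -16*(0*1 + 49) = -16*(0 + 49) = -16*49 = -784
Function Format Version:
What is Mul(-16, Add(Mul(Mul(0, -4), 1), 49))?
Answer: -784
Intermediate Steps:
Mul(-16, Add(Mul(Mul(0, -4), 1), 49)) = Mul(-16, Add(Mul(0, 1), 49)) = Mul(-16, Add(0, 49)) = Mul(-16, 49) = -784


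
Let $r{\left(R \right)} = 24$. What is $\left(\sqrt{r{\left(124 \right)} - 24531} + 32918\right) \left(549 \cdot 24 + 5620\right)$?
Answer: $618726728 + 56388 i \sqrt{2723} \approx 6.1873 \cdot 10^{8} + 2.9425 \cdot 10^{6} i$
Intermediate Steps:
$\left(\sqrt{r{\left(124 \right)} - 24531} + 32918\right) \left(549 \cdot 24 + 5620\right) = \left(\sqrt{24 - 24531} + 32918\right) \left(549 \cdot 24 + 5620\right) = \left(\sqrt{-24507} + 32918\right) \left(13176 + 5620\right) = \left(3 i \sqrt{2723} + 32918\right) 18796 = \left(32918 + 3 i \sqrt{2723}\right) 18796 = 618726728 + 56388 i \sqrt{2723}$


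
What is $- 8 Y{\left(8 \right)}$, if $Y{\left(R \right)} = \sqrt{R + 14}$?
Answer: $- 8 \sqrt{22} \approx -37.523$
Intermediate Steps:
$Y{\left(R \right)} = \sqrt{14 + R}$
$- 8 Y{\left(8 \right)} = - 8 \sqrt{14 + 8} = - 8 \sqrt{22}$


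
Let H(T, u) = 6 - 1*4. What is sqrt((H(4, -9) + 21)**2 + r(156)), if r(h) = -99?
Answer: sqrt(430) ≈ 20.736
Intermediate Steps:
H(T, u) = 2 (H(T, u) = 6 - 4 = 2)
sqrt((H(4, -9) + 21)**2 + r(156)) = sqrt((2 + 21)**2 - 99) = sqrt(23**2 - 99) = sqrt(529 - 99) = sqrt(430)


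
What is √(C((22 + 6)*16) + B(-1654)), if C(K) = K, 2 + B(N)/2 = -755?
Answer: I*√1066 ≈ 32.65*I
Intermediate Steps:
B(N) = -1514 (B(N) = -4 + 2*(-755) = -4 - 1510 = -1514)
√(C((22 + 6)*16) + B(-1654)) = √((22 + 6)*16 - 1514) = √(28*16 - 1514) = √(448 - 1514) = √(-1066) = I*√1066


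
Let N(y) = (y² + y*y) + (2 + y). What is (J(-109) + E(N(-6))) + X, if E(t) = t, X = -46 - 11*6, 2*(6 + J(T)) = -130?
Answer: -115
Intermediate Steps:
J(T) = -71 (J(T) = -6 + (½)*(-130) = -6 - 65 = -71)
N(y) = 2 + y + 2*y² (N(y) = (y² + y²) + (2 + y) = 2*y² + (2 + y) = 2 + y + 2*y²)
X = -112 (X = -46 - 66 = -112)
(J(-109) + E(N(-6))) + X = (-71 + (2 - 6 + 2*(-6)²)) - 112 = (-71 + (2 - 6 + 2*36)) - 112 = (-71 + (2 - 6 + 72)) - 112 = (-71 + 68) - 112 = -3 - 112 = -115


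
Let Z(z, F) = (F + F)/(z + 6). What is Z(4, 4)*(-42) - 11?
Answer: -223/5 ≈ -44.600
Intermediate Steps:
Z(z, F) = 2*F/(6 + z) (Z(z, F) = (2*F)/(6 + z) = 2*F/(6 + z))
Z(4, 4)*(-42) - 11 = (2*4/(6 + 4))*(-42) - 11 = (2*4/10)*(-42) - 11 = (2*4*(1/10))*(-42) - 11 = (4/5)*(-42) - 11 = -168/5 - 11 = -223/5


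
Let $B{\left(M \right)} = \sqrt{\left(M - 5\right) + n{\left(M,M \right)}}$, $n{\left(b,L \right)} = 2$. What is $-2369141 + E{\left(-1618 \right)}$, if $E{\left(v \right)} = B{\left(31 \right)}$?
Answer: $-2369141 + 2 \sqrt{7} \approx -2.3691 \cdot 10^{6}$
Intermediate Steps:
$B{\left(M \right)} = \sqrt{-3 + M}$ ($B{\left(M \right)} = \sqrt{\left(M - 5\right) + 2} = \sqrt{\left(-5 + M\right) + 2} = \sqrt{-3 + M}$)
$E{\left(v \right)} = 2 \sqrt{7}$ ($E{\left(v \right)} = \sqrt{-3 + 31} = \sqrt{28} = 2 \sqrt{7}$)
$-2369141 + E{\left(-1618 \right)} = -2369141 + 2 \sqrt{7}$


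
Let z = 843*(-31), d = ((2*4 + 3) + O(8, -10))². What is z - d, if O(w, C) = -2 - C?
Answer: -26494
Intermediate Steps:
d = 361 (d = ((2*4 + 3) + (-2 - 1*(-10)))² = ((8 + 3) + (-2 + 10))² = (11 + 8)² = 19² = 361)
z = -26133
z - d = -26133 - 1*361 = -26133 - 361 = -26494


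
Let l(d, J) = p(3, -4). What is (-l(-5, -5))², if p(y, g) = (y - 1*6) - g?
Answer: 1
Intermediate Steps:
p(y, g) = -6 + y - g (p(y, g) = (y - 6) - g = (-6 + y) - g = -6 + y - g)
l(d, J) = 1 (l(d, J) = -6 + 3 - 1*(-4) = -6 + 3 + 4 = 1)
(-l(-5, -5))² = (-1*1)² = (-1)² = 1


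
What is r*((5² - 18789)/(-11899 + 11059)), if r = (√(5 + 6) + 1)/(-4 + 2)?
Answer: -4691/420 - 4691*√11/420 ≈ -48.213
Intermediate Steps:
r = -½ - √11/2 (r = (√11 + 1)/(-2) = (1 + √11)*(-½) = -½ - √11/2 ≈ -2.1583)
r*((5² - 18789)/(-11899 + 11059)) = (-½ - √11/2)*((5² - 18789)/(-11899 + 11059)) = (-½ - √11/2)*((25 - 18789)/(-840)) = (-½ - √11/2)*(-18764*(-1/840)) = (-½ - √11/2)*(4691/210) = -4691/420 - 4691*√11/420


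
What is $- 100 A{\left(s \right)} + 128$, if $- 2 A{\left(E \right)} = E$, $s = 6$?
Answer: $428$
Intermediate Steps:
$A{\left(E \right)} = - \frac{E}{2}$
$- 100 A{\left(s \right)} + 128 = - 100 \left(\left(- \frac{1}{2}\right) 6\right) + 128 = \left(-100\right) \left(-3\right) + 128 = 300 + 128 = 428$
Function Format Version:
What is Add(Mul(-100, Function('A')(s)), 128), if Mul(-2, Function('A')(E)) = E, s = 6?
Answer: 428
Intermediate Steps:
Function('A')(E) = Mul(Rational(-1, 2), E)
Add(Mul(-100, Function('A')(s)), 128) = Add(Mul(-100, Mul(Rational(-1, 2), 6)), 128) = Add(Mul(-100, -3), 128) = Add(300, 128) = 428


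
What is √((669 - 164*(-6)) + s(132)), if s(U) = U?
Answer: √1785 ≈ 42.249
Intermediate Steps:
√((669 - 164*(-6)) + s(132)) = √((669 - 164*(-6)) + 132) = √((669 + 984) + 132) = √(1653 + 132) = √1785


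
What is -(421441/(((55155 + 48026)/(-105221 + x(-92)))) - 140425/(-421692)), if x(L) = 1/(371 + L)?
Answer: 1739070419097627367/4046486009436 ≈ 4.2977e+5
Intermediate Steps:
-(421441/(((55155 + 48026)/(-105221 + x(-92)))) - 140425/(-421692)) = -(421441/(((55155 + 48026)/(-105221 + 1/(371 - 92)))) - 140425/(-421692)) = -(421441/((103181/(-105221 + 1/279))) - 140425*(-1/421692)) = -(421441/((103181/(-105221 + 1/279))) + 140425/421692) = -(421441/((103181/(-29356658/279))) + 140425/421692) = -(421441/((103181*(-279/29356658))) + 140425/421692) = -(421441/(-28787499/29356658) + 140425/421692) = -(421441*(-29356658/28787499) + 140425/421692) = -(-12372099304178/28787499 + 140425/421692) = -1*(-1739070419097627367/4046486009436) = 1739070419097627367/4046486009436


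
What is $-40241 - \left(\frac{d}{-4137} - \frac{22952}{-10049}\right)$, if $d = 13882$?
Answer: $- \frac{1672882996039}{41572713} \approx -40240.0$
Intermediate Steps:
$-40241 - \left(\frac{d}{-4137} - \frac{22952}{-10049}\right) = -40241 - \left(\frac{13882}{-4137} - \frac{22952}{-10049}\right) = -40241 - \left(13882 \left(- \frac{1}{4137}\right) - - \frac{22952}{10049}\right) = -40241 - \left(- \frac{13882}{4137} + \frac{22952}{10049}\right) = -40241 - - \frac{44547794}{41572713} = -40241 + \frac{44547794}{41572713} = - \frac{1672882996039}{41572713}$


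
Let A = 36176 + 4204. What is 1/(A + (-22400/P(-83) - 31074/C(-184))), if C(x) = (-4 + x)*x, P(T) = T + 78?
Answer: 17296/775883023 ≈ 2.2292e-5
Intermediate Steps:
A = 40380
P(T) = 78 + T
C(x) = x*(-4 + x)
1/(A + (-22400/P(-83) - 31074/C(-184))) = 1/(40380 + (-22400/(78 - 83) - 31074*(-1/(184*(-4 - 184))))) = 1/(40380 + (-22400/(-5) - 31074/((-184*(-188))))) = 1/(40380 + (-22400*(-1/5) - 31074/34592)) = 1/(40380 + (4480 - 31074*1/34592)) = 1/(40380 + (4480 - 15537/17296)) = 1/(40380 + 77470543/17296) = 1/(775883023/17296) = 17296/775883023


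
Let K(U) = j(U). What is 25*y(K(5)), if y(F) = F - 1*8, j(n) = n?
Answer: -75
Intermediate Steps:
K(U) = U
y(F) = -8 + F (y(F) = F - 8 = -8 + F)
25*y(K(5)) = 25*(-8 + 5) = 25*(-3) = -75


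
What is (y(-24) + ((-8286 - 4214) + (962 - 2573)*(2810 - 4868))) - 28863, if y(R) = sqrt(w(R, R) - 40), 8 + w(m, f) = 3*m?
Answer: 3274075 + 2*I*sqrt(30) ≈ 3.2741e+6 + 10.954*I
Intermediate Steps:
w(m, f) = -8 + 3*m
y(R) = sqrt(-48 + 3*R) (y(R) = sqrt((-8 + 3*R) - 40) = sqrt(-48 + 3*R))
(y(-24) + ((-8286 - 4214) + (962 - 2573)*(2810 - 4868))) - 28863 = (sqrt(-48 + 3*(-24)) + ((-8286 - 4214) + (962 - 2573)*(2810 - 4868))) - 28863 = (sqrt(-48 - 72) + (-12500 - 1611*(-2058))) - 28863 = (sqrt(-120) + (-12500 + 3315438)) - 28863 = (2*I*sqrt(30) + 3302938) - 28863 = (3302938 + 2*I*sqrt(30)) - 28863 = 3274075 + 2*I*sqrt(30)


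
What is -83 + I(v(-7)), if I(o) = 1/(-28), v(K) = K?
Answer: -2325/28 ≈ -83.036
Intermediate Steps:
I(o) = -1/28
-83 + I(v(-7)) = -83 - 1/28 = -2325/28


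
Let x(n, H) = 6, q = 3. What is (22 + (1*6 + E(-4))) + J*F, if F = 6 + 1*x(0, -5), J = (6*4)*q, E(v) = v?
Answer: 888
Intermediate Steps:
J = 72 (J = (6*4)*3 = 24*3 = 72)
F = 12 (F = 6 + 1*6 = 6 + 6 = 12)
(22 + (1*6 + E(-4))) + J*F = (22 + (1*6 - 4)) + 72*12 = (22 + (6 - 4)) + 864 = (22 + 2) + 864 = 24 + 864 = 888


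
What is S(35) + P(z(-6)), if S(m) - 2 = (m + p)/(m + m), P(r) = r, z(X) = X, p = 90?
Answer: -31/14 ≈ -2.2143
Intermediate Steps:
S(m) = 2 + (90 + m)/(2*m) (S(m) = 2 + (m + 90)/(m + m) = 2 + (90 + m)/((2*m)) = 2 + (90 + m)*(1/(2*m)) = 2 + (90 + m)/(2*m))
S(35) + P(z(-6)) = (5/2 + 45/35) - 6 = (5/2 + 45*(1/35)) - 6 = (5/2 + 9/7) - 6 = 53/14 - 6 = -31/14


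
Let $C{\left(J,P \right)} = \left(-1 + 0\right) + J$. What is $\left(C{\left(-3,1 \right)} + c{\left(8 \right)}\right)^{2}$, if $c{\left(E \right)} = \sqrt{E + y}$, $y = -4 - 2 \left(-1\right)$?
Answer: $\left(4 - \sqrt{6}\right)^{2} \approx 2.4041$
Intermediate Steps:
$C{\left(J,P \right)} = -1 + J$
$y = -2$ ($y = -4 - -2 = -4 + 2 = -2$)
$c{\left(E \right)} = \sqrt{-2 + E}$ ($c{\left(E \right)} = \sqrt{E - 2} = \sqrt{-2 + E}$)
$\left(C{\left(-3,1 \right)} + c{\left(8 \right)}\right)^{2} = \left(\left(-1 - 3\right) + \sqrt{-2 + 8}\right)^{2} = \left(-4 + \sqrt{6}\right)^{2}$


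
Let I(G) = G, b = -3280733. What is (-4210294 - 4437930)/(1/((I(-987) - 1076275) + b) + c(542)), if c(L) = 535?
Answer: -9422229237720/582881831 ≈ -16165.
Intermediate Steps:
(-4210294 - 4437930)/(1/((I(-987) - 1076275) + b) + c(542)) = (-4210294 - 4437930)/(1/((-987 - 1076275) - 3280733) + 535) = -8648224/(1/(-1077262 - 3280733) + 535) = -8648224/(1/(-4357995) + 535) = -8648224/(-1/4357995 + 535) = -8648224/2331527324/4357995 = -8648224*4357995/2331527324 = -9422229237720/582881831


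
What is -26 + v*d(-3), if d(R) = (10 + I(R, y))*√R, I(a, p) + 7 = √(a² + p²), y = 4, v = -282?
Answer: -26 - 2256*I*√3 ≈ -26.0 - 3907.5*I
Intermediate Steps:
I(a, p) = -7 + √(a² + p²)
d(R) = √R*(3 + √(16 + R²)) (d(R) = (10 + (-7 + √(R² + 4²)))*√R = (10 + (-7 + √(R² + 16)))*√R = (10 + (-7 + √(16 + R²)))*√R = (3 + √(16 + R²))*√R = √R*(3 + √(16 + R²)))
-26 + v*d(-3) = -26 - 282*√(-3)*(3 + √(16 + (-3)²)) = -26 - 282*I*√3*(3 + √(16 + 9)) = -26 - 282*I*√3*(3 + √25) = -26 - 282*I*√3*(3 + 5) = -26 - 282*I*√3*8 = -26 - 2256*I*√3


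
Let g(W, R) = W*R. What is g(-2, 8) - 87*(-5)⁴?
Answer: -54391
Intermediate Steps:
g(W, R) = R*W
g(-2, 8) - 87*(-5)⁴ = 8*(-2) - 87*(-5)⁴ = -16 - 87*625 = -16 - 54375 = -54391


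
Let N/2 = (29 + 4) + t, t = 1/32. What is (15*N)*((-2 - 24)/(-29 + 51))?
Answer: -206115/176 ≈ -1171.1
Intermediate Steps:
t = 1/32 ≈ 0.031250
N = 1057/16 (N = 2*((29 + 4) + 1/32) = 2*(33 + 1/32) = 2*(1057/32) = 1057/16 ≈ 66.063)
(15*N)*((-2 - 24)/(-29 + 51)) = (15*(1057/16))*((-2 - 24)/(-29 + 51)) = 15855*(-26/22)/16 = 15855*(-26*1/22)/16 = (15855/16)*(-13/11) = -206115/176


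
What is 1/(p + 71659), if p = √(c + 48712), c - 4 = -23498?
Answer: 71659/5134987063 - 3*√2802/5134987063 ≈ 1.3924e-5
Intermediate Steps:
c = -23494 (c = 4 - 23498 = -23494)
p = 3*√2802 (p = √(-23494 + 48712) = √25218 = 3*√2802 ≈ 158.80)
1/(p + 71659) = 1/(3*√2802 + 71659) = 1/(71659 + 3*√2802)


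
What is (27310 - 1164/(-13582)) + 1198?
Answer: 193598410/6791 ≈ 28508.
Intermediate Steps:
(27310 - 1164/(-13582)) + 1198 = (27310 - 1164*(-1/13582)) + 1198 = (27310 + 582/6791) + 1198 = 185462792/6791 + 1198 = 193598410/6791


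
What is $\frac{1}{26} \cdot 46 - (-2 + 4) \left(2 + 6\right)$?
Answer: $- \frac{368}{13} \approx -28.308$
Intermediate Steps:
$\frac{1}{26} \cdot 46 - (-2 + 4) \left(2 + 6\right) = \frac{1}{26} \cdot 46 \left(-1\right) 2 \cdot 8 = \frac{23 \left(\left(-2\right) 8\right)}{13} = \frac{23}{13} \left(-16\right) = - \frac{368}{13}$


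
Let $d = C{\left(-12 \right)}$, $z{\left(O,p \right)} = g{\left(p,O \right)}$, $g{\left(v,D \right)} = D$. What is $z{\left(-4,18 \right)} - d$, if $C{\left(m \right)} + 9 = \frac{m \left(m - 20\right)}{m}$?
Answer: $37$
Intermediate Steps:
$z{\left(O,p \right)} = O$
$C{\left(m \right)} = -29 + m$ ($C{\left(m \right)} = -9 + \frac{m \left(m - 20\right)}{m} = -9 + \frac{m \left(-20 + m\right)}{m} = -9 + \left(-20 + m\right) = -29 + m$)
$d = -41$ ($d = -29 - 12 = -41$)
$z{\left(-4,18 \right)} - d = -4 - -41 = -4 + 41 = 37$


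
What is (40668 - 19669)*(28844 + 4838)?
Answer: 707288318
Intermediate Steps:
(40668 - 19669)*(28844 + 4838) = 20999*33682 = 707288318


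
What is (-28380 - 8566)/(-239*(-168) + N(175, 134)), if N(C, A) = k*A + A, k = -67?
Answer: -18473/15654 ≈ -1.1801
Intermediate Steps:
N(C, A) = -66*A (N(C, A) = -67*A + A = -66*A)
(-28380 - 8566)/(-239*(-168) + N(175, 134)) = (-28380 - 8566)/(-239*(-168) - 66*134) = -36946/(40152 - 8844) = -36946/31308 = -36946*1/31308 = -18473/15654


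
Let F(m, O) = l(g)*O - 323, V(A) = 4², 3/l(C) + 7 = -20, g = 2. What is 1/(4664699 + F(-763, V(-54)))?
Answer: 9/41979368 ≈ 2.1439e-7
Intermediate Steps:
l(C) = -⅑ (l(C) = 3/(-7 - 20) = 3/(-27) = 3*(-1/27) = -⅑)
V(A) = 16
F(m, O) = -323 - O/9 (F(m, O) = -O/9 - 323 = -323 - O/9)
1/(4664699 + F(-763, V(-54))) = 1/(4664699 + (-323 - ⅑*16)) = 1/(4664699 + (-323 - 16/9)) = 1/(4664699 - 2923/9) = 1/(41979368/9) = 9/41979368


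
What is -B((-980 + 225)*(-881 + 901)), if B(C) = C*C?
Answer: -228010000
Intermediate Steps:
B(C) = C²
-B((-980 + 225)*(-881 + 901)) = -((-980 + 225)*(-881 + 901))² = -(-755*20)² = -1*(-15100)² = -1*228010000 = -228010000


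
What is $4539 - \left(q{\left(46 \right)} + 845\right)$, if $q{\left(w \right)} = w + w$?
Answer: $3602$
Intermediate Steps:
$q{\left(w \right)} = 2 w$
$4539 - \left(q{\left(46 \right)} + 845\right) = 4539 - \left(2 \cdot 46 + 845\right) = 4539 - \left(92 + 845\right) = 4539 - 937 = 3602$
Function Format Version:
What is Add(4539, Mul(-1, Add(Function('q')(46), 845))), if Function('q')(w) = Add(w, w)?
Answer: 3602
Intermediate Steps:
Function('q')(w) = Mul(2, w)
Add(4539, Mul(-1, Add(Function('q')(46), 845))) = Add(4539, Mul(-1, Add(Mul(2, 46), 845))) = Add(4539, Mul(-1, Add(92, 845))) = Add(4539, Mul(-1, 937)) = Add(4539, -937) = 3602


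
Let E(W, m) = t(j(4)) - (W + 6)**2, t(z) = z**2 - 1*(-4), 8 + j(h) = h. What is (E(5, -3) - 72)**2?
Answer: 29929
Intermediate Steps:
j(h) = -8 + h
t(z) = 4 + z**2 (t(z) = z**2 + 4 = 4 + z**2)
E(W, m) = 20 - (6 + W)**2 (E(W, m) = (4 + (-8 + 4)**2) - (W + 6)**2 = (4 + (-4)**2) - (6 + W)**2 = (4 + 16) - (6 + W)**2 = 20 - (6 + W)**2)
(E(5, -3) - 72)**2 = ((20 - (6 + 5)**2) - 72)**2 = ((20 - 1*11**2) - 72)**2 = ((20 - 1*121) - 72)**2 = ((20 - 121) - 72)**2 = (-101 - 72)**2 = (-173)**2 = 29929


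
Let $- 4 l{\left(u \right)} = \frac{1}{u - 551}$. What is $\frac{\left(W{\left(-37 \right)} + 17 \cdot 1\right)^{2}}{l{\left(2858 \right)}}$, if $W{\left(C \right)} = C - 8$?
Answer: $-7234752$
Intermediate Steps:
$l{\left(u \right)} = - \frac{1}{4 \left(-551 + u\right)}$ ($l{\left(u \right)} = - \frac{1}{4 \left(u - 551\right)} = - \frac{1}{4 \left(-551 + u\right)}$)
$W{\left(C \right)} = -8 + C$
$\frac{\left(W{\left(-37 \right)} + 17 \cdot 1\right)^{2}}{l{\left(2858 \right)}} = \frac{\left(\left(-8 - 37\right) + 17 \cdot 1\right)^{2}}{\left(-1\right) \frac{1}{-2204 + 4 \cdot 2858}} = \frac{\left(-45 + 17\right)^{2}}{\left(-1\right) \frac{1}{-2204 + 11432}} = \frac{\left(-28\right)^{2}}{\left(-1\right) \frac{1}{9228}} = \frac{784}{\left(-1\right) \frac{1}{9228}} = \frac{784}{- \frac{1}{9228}} = 784 \left(-9228\right) = -7234752$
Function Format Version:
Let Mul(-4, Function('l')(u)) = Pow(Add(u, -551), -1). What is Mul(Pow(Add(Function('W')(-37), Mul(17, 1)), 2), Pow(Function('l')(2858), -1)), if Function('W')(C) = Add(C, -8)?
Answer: -7234752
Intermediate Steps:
Function('l')(u) = Mul(Rational(-1, 4), Pow(Add(-551, u), -1)) (Function('l')(u) = Mul(Rational(-1, 4), Pow(Add(u, -551), -1)) = Mul(Rational(-1, 4), Pow(Add(-551, u), -1)))
Function('W')(C) = Add(-8, C)
Mul(Pow(Add(Function('W')(-37), Mul(17, 1)), 2), Pow(Function('l')(2858), -1)) = Mul(Pow(Add(Add(-8, -37), Mul(17, 1)), 2), Pow(Mul(-1, Pow(Add(-2204, Mul(4, 2858)), -1)), -1)) = Mul(Pow(Add(-45, 17), 2), Pow(Mul(-1, Pow(Add(-2204, 11432), -1)), -1)) = Mul(Pow(-28, 2), Pow(Mul(-1, Pow(9228, -1)), -1)) = Mul(784, Pow(Mul(-1, Rational(1, 9228)), -1)) = Mul(784, Pow(Rational(-1, 9228), -1)) = Mul(784, -9228) = -7234752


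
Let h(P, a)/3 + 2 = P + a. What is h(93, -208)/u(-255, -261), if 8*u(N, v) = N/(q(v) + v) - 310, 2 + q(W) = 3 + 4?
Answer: 55296/6085 ≈ 9.0873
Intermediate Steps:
q(W) = 5 (q(W) = -2 + (3 + 4) = -2 + 7 = 5)
u(N, v) = -155/4 + N/(8*(5 + v)) (u(N, v) = (N/(5 + v) - 310)/8 = (-310 + N/(5 + v))/8 = -155/4 + N/(8*(5 + v)))
h(P, a) = -6 + 3*P + 3*a (h(P, a) = -6 + 3*(P + a) = -6 + (3*P + 3*a) = -6 + 3*P + 3*a)
h(93, -208)/u(-255, -261) = (-6 + 3*93 + 3*(-208))/(((-1550 - 255 - 310*(-261))/(8*(5 - 261)))) = (-6 + 279 - 624)/(((⅛)*(-1550 - 255 + 80910)/(-256))) = -351/((⅛)*(-1/256)*79105) = -351/(-79105/2048) = -351*(-2048/79105) = 55296/6085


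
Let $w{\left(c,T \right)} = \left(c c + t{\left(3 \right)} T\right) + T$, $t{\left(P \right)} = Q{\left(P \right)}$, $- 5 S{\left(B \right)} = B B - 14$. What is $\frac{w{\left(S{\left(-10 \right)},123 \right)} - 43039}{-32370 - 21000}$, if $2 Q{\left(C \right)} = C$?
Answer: $\frac{707261}{889500} \approx 0.79512$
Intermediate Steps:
$Q{\left(C \right)} = \frac{C}{2}$
$S{\left(B \right)} = \frac{14}{5} - \frac{B^{2}}{5}$ ($S{\left(B \right)} = - \frac{B B - 14}{5} = - \frac{B^{2} - 14}{5} = - \frac{-14 + B^{2}}{5} = \frac{14}{5} - \frac{B^{2}}{5}$)
$t{\left(P \right)} = \frac{P}{2}$
$w{\left(c,T \right)} = c^{2} + \frac{5 T}{2}$ ($w{\left(c,T \right)} = \left(c c + \frac{1}{2} \cdot 3 T\right) + T = \left(c^{2} + \frac{3 T}{2}\right) + T = c^{2} + \frac{5 T}{2}$)
$\frac{w{\left(S{\left(-10 \right)},123 \right)} - 43039}{-32370 - 21000} = \frac{\left(\left(\frac{14}{5} - \frac{\left(-10\right)^{2}}{5}\right)^{2} + \frac{5}{2} \cdot 123\right) - 43039}{-32370 - 21000} = \frac{\left(\left(\frac{14}{5} - 20\right)^{2} + \frac{615}{2}\right) - 43039}{-53370} = \left(\left(\left(\frac{14}{5} - 20\right)^{2} + \frac{615}{2}\right) - 43039\right) \left(- \frac{1}{53370}\right) = \left(\left(\left(- \frac{86}{5}\right)^{2} + \frac{615}{2}\right) - 43039\right) \left(- \frac{1}{53370}\right) = \left(\left(\frac{7396}{25} + \frac{615}{2}\right) - 43039\right) \left(- \frac{1}{53370}\right) = \left(\frac{30167}{50} - 43039\right) \left(- \frac{1}{53370}\right) = \left(- \frac{2121783}{50}\right) \left(- \frac{1}{53370}\right) = \frac{707261}{889500}$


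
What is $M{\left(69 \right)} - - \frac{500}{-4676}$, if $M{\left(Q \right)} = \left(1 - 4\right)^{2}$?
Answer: $\frac{10396}{1169} \approx 8.8931$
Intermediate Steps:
$M{\left(Q \right)} = 9$ ($M{\left(Q \right)} = \left(-3\right)^{2} = 9$)
$M{\left(69 \right)} - - \frac{500}{-4676} = 9 - - \frac{500}{-4676} = 9 - \left(-500\right) \left(- \frac{1}{4676}\right) = 9 - \frac{125}{1169} = \frac{10396}{1169}$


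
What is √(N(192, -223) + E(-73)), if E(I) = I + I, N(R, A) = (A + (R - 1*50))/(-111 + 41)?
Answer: I*√709730/70 ≈ 12.035*I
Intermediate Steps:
N(R, A) = 5/7 - A/70 - R/70 (N(R, A) = (A + (R - 50))/(-70) = (A + (-50 + R))*(-1/70) = (-50 + A + R)*(-1/70) = 5/7 - A/70 - R/70)
E(I) = 2*I
√(N(192, -223) + E(-73)) = √((5/7 - 1/70*(-223) - 1/70*192) + 2*(-73)) = √((5/7 + 223/70 - 96/35) - 146) = √(81/70 - 146) = √(-10139/70) = I*√709730/70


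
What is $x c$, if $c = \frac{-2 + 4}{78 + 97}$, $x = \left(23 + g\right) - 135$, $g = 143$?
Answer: $\frac{62}{175} \approx 0.35429$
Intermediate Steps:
$x = 31$ ($x = \left(23 + 143\right) - 135 = 166 - 135 = 31$)
$c = \frac{2}{175} \approx 0.011429$
$x c = 31 \cdot \frac{2}{175} = \frac{62}{175}$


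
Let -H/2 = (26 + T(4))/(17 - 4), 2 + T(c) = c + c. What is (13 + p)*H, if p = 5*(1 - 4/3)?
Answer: -2176/39 ≈ -55.795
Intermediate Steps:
T(c) = -2 + 2*c (T(c) = -2 + (c + c) = -2 + 2*c)
p = -5/3 (p = 5*(1 - 4*1/3) = 5*(1 - 4/3) = 5*(-1/3) = -5/3 ≈ -1.6667)
H = -64/13 (H = -2*(26 + (-2 + 2*4))/(17 - 4) = -2*(26 + (-2 + 8))/13 = -2*(26 + 6)/13 = -64/13 ≈ -4.9231)
(13 + p)*H = (13 - 5/3)*(-64/13) = (34/3)*(-64/13) = -2176/39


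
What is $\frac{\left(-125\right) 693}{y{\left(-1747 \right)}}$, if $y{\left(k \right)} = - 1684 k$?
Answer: $- \frac{86625}{2941948} \approx -0.029445$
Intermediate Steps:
$\frac{\left(-125\right) 693}{y{\left(-1747 \right)}} = \frac{\left(-125\right) 693}{\left(-1684\right) \left(-1747\right)} = - \frac{86625}{2941948}$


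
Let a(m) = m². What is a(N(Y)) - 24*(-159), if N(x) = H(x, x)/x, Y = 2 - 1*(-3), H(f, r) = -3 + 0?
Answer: 95409/25 ≈ 3816.4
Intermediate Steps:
H(f, r) = -3
Y = 5 (Y = 2 + 3 = 5)
N(x) = -3/x
a(N(Y)) - 24*(-159) = (-3/5)² - 24*(-159) = (-3*⅕)² + 3816 = (-⅗)² + 3816 = 9/25 + 3816 = 95409/25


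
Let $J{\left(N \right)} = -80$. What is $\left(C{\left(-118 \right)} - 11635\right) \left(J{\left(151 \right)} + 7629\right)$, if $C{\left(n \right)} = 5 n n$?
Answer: $437728765$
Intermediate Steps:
$C{\left(n \right)} = 5 n^{2}$
$\left(C{\left(-118 \right)} - 11635\right) \left(J{\left(151 \right)} + 7629\right) = \left(5 \left(-118\right)^{2} - 11635\right) \left(-80 + 7629\right) = \left(5 \cdot 13924 - 11635\right) 7549 = \left(69620 - 11635\right) 7549 = 57985 \cdot 7549 = 437728765$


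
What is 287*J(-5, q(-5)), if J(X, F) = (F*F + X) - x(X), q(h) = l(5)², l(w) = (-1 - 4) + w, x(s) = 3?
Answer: -2296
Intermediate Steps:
l(w) = -5 + w
q(h) = 0 (q(h) = (-5 + 5)² = 0² = 0)
J(X, F) = -3 + X + F² (J(X, F) = (F*F + X) - 1*3 = (F² + X) - 3 = (X + F²) - 3 = -3 + X + F²)
287*J(-5, q(-5)) = 287*(-3 - 5 + 0²) = 287*(-3 - 5 + 0) = 287*(-8) = -2296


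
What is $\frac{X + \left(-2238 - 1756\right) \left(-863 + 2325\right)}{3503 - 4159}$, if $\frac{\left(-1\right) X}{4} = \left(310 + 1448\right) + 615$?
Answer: $\frac{365545}{41} \approx 8915.7$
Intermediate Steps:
$X = -9492$ ($X = - 4 \left(\left(310 + 1448\right) + 615\right) = - 4 \left(1758 + 615\right) = \left(-4\right) 2373 = -9492$)
$\frac{X + \left(-2238 - 1756\right) \left(-863 + 2325\right)}{3503 - 4159} = \frac{-9492 + \left(-2238 - 1756\right) \left(-863 + 2325\right)}{3503 - 4159} = \frac{-9492 - 5839228}{-656} = \left(-9492 - 5839228\right) \left(- \frac{1}{656}\right) = \left(-5848720\right) \left(- \frac{1}{656}\right) = \frac{365545}{41}$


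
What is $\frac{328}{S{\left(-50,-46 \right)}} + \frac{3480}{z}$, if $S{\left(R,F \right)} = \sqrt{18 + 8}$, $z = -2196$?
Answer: $- \frac{290}{183} + \frac{164 \sqrt{26}}{13} \approx 62.741$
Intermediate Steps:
$S{\left(R,F \right)} = \sqrt{26}$
$\frac{328}{S{\left(-50,-46 \right)}} + \frac{3480}{z} = \frac{328}{\sqrt{26}} + \frac{3480}{-2196} = 328 \frac{\sqrt{26}}{26} + 3480 \left(- \frac{1}{2196}\right) = \frac{164 \sqrt{26}}{13} - \frac{290}{183} = - \frac{290}{183} + \frac{164 \sqrt{26}}{13}$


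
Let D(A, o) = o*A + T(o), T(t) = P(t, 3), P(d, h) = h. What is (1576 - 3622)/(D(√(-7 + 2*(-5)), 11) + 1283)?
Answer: -877052/551951 + 7502*I*√17/551951 ≈ -1.589 + 0.05604*I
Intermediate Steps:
T(t) = 3
D(A, o) = 3 + A*o (D(A, o) = o*A + 3 = A*o + 3 = 3 + A*o)
(1576 - 3622)/(D(√(-7 + 2*(-5)), 11) + 1283) = (1576 - 3622)/((3 + √(-7 + 2*(-5))*11) + 1283) = -2046/((3 + √(-7 - 10)*11) + 1283) = -2046/((3 + √(-17)*11) + 1283) = -2046/((3 + (I*√17)*11) + 1283) = -2046/((3 + 11*I*√17) + 1283) = -2046/(1286 + 11*I*√17)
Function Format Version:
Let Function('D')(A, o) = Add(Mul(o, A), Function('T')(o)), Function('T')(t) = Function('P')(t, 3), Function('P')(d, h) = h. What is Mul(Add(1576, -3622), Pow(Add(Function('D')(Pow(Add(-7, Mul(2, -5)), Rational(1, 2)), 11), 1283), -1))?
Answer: Add(Rational(-877052, 551951), Mul(Rational(7502, 551951), I, Pow(17, Rational(1, 2)))) ≈ Add(-1.5890, Mul(0.056040, I))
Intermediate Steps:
Function('T')(t) = 3
Function('D')(A, o) = Add(3, Mul(A, o)) (Function('D')(A, o) = Add(Mul(o, A), 3) = Add(Mul(A, o), 3) = Add(3, Mul(A, o)))
Mul(Add(1576, -3622), Pow(Add(Function('D')(Pow(Add(-7, Mul(2, -5)), Rational(1, 2)), 11), 1283), -1)) = Mul(Add(1576, -3622), Pow(Add(Add(3, Mul(Pow(Add(-7, Mul(2, -5)), Rational(1, 2)), 11)), 1283), -1)) = Mul(-2046, Pow(Add(Add(3, Mul(Pow(Add(-7, -10), Rational(1, 2)), 11)), 1283), -1)) = Mul(-2046, Pow(Add(Add(3, Mul(Pow(-17, Rational(1, 2)), 11)), 1283), -1)) = Mul(-2046, Pow(Add(Add(3, Mul(Mul(I, Pow(17, Rational(1, 2))), 11)), 1283), -1)) = Mul(-2046, Pow(Add(Add(3, Mul(11, I, Pow(17, Rational(1, 2)))), 1283), -1)) = Mul(-2046, Pow(Add(1286, Mul(11, I, Pow(17, Rational(1, 2)))), -1))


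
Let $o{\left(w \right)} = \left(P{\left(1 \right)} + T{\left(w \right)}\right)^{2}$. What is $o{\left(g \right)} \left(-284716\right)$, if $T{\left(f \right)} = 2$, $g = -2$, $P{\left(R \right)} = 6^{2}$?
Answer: $-411129904$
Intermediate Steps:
$P{\left(R \right)} = 36$
$o{\left(w \right)} = 1444$ ($o{\left(w \right)} = \left(36 + 2\right)^{2} = 38^{2} = 1444$)
$o{\left(g \right)} \left(-284716\right) = 1444 \left(-284716\right) = -411129904$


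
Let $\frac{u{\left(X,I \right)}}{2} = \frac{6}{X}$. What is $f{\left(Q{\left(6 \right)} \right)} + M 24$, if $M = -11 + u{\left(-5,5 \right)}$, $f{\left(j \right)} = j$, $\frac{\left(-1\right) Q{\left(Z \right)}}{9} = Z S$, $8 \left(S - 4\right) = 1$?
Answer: $- \frac{10887}{20} \approx -544.35$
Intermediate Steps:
$S = \frac{33}{8}$ ($S = 4 + \frac{1}{8} \cdot 1 = 4 + \frac{1}{8} = \frac{33}{8} \approx 4.125$)
$u{\left(X,I \right)} = \frac{12}{X}$ ($u{\left(X,I \right)} = 2 \frac{6}{X} = \frac{12}{X}$)
$Q{\left(Z \right)} = - \frac{297 Z}{8}$ ($Q{\left(Z \right)} = - 9 Z \frac{33}{8} = - 9 \frac{33 Z}{8} = - \frac{297 Z}{8}$)
$M = - \frac{67}{5}$ ($M = -11 + \frac{12}{-5} = -11 + 12 \left(- \frac{1}{5}\right) = -11 - \frac{12}{5} = - \frac{67}{5} \approx -13.4$)
$f{\left(Q{\left(6 \right)} \right)} + M 24 = \left(- \frac{297}{8}\right) 6 - \frac{1608}{5} = - \frac{891}{4} - \frac{1608}{5} = - \frac{10887}{20}$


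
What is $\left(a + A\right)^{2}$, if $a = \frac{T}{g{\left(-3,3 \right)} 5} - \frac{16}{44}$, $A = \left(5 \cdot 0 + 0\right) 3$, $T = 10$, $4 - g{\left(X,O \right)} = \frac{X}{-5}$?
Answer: $\frac{1764}{34969} \approx 0.050445$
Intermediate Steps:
$g{\left(X,O \right)} = 4 + \frac{X}{5}$ ($g{\left(X,O \right)} = 4 - \frac{X}{-5} = 4 - X \left(- \frac{1}{5}\right) = 4 - - \frac{X}{5} = 4 + \frac{X}{5}$)
$A = 0$ ($A = \left(0 + 0\right) 3 = 0 \cdot 3 = 0$)
$a = \frac{42}{187}$ ($a = \frac{10}{\left(4 + \frac{1}{5} \left(-3\right)\right) 5} - \frac{16}{44} = \frac{10}{\left(4 - \frac{3}{5}\right) 5} - \frac{4}{11} = \frac{10}{\frac{17}{5} \cdot 5} - \frac{4}{11} = \frac{10}{17} - \frac{4}{11} = \frac{42}{187} \approx 0.2246$)
$\left(a + A\right)^{2} = \left(\frac{42}{187} + 0\right)^{2} = \left(\frac{42}{187}\right)^{2} = \frac{1764}{34969}$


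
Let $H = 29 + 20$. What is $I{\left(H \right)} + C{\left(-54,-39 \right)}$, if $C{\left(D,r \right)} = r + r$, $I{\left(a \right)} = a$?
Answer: $-29$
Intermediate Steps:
$H = 49$
$C{\left(D,r \right)} = 2 r$
$I{\left(H \right)} + C{\left(-54,-39 \right)} = 49 + 2 \left(-39\right) = 49 - 78 = -29$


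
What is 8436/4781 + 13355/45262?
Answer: 63668641/30913946 ≈ 2.0595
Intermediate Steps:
8436/4781 + 13355/45262 = 63668641/30913946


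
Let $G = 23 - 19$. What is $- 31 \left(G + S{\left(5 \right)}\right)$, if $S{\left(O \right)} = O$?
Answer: $-279$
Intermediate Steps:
$G = 4$ ($G = 23 - 19 = 4$)
$- 31 \left(G + S{\left(5 \right)}\right) = - 31 \left(4 + 5\right) = \left(-31\right) 9 = -279$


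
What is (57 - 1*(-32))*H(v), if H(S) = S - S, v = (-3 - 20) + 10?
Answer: 0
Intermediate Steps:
v = -13 (v = -23 + 10 = -13)
H(S) = 0
(57 - 1*(-32))*H(v) = (57 - 1*(-32))*0 = (57 + 32)*0 = 89*0 = 0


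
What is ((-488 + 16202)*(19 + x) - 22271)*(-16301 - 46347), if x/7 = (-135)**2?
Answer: -125608603809560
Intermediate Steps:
x = 127575 (x = 7*(-135)**2 = 7*18225 = 127575)
((-488 + 16202)*(19 + x) - 22271)*(-16301 - 46347) = ((-488 + 16202)*(19 + 127575) - 22271)*(-16301 - 46347) = (15714*127594 - 22271)*(-62648) = (2005012116 - 22271)*(-62648) = 2004989845*(-62648) = -125608603809560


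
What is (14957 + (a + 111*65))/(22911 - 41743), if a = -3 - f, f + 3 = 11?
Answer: -22161/18832 ≈ -1.1768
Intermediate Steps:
f = 8 (f = -3 + 11 = 8)
a = -11 (a = -3 - 1*8 = -3 - 8 = -11)
(14957 + (a + 111*65))/(22911 - 41743) = (14957 + (-11 + 111*65))/(22911 - 41743) = (14957 + (-11 + 7215))/(-18832) = (14957 + 7204)*(-1/18832) = 22161*(-1/18832) = -22161/18832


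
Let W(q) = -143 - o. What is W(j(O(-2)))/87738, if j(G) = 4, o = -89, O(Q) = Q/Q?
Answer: -9/14623 ≈ -0.00061547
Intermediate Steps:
O(Q) = 1
W(q) = -54 (W(q) = -143 - 1*(-89) = -143 + 89 = -54)
W(j(O(-2)))/87738 = -54/87738 = -54*1/87738 = -9/14623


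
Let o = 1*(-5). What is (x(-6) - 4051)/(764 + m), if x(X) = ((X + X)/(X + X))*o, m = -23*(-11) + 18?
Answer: -1352/345 ≈ -3.9188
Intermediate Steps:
o = -5
m = 271 (m = 253 + 18 = 271)
x(X) = -5 (x(X) = ((X + X)/(X + X))*(-5) = ((2*X)/((2*X)))*(-5) = ((2*X)*(1/(2*X)))*(-5) = 1*(-5) = -5)
(x(-6) - 4051)/(764 + m) = (-5 - 4051)/(764 + 271) = -4056/1035 = -4056*1/1035 = -1352/345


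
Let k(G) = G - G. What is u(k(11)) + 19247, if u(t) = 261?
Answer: 19508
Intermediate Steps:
k(G) = 0
u(k(11)) + 19247 = 261 + 19247 = 19508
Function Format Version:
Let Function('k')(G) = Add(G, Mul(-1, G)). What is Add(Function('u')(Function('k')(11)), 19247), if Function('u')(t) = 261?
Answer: 19508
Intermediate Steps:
Function('k')(G) = 0
Add(Function('u')(Function('k')(11)), 19247) = Add(261, 19247) = 19508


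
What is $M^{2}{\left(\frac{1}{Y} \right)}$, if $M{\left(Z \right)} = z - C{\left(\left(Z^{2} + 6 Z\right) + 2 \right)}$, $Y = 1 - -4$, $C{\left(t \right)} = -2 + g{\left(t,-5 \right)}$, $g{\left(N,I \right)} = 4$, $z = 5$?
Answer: $9$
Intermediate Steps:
$C{\left(t \right)} = 2$ ($C{\left(t \right)} = -2 + 4 = 2$)
$Y = 5$ ($Y = 1 + 4 = 5$)
$M{\left(Z \right)} = 3$ ($M{\left(Z \right)} = 5 - 2 = 3$)
$M^{2}{\left(\frac{1}{Y} \right)} = 3^{2} = 9$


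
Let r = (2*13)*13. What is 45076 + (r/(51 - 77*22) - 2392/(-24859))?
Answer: 1841049786326/40843337 ≈ 45076.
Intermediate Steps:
r = 338 (r = 26*13 = 338)
45076 + (r/(51 - 77*22) - 2392/(-24859)) = 45076 + (338/(51 - 77*22) - 2392/(-24859)) = 45076 + (338/(51 - 1694) - 2392*(-1/24859)) = 45076 + (338/(-1643) + 2392/24859) = 45076 + (338*(-1/1643) + 2392/24859) = 45076 + (-338/1643 + 2392/24859) = 45076 - 4472286/40843337 = 1841049786326/40843337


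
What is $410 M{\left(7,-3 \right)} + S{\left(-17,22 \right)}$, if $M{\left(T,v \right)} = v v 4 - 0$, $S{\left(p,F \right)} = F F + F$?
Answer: $15266$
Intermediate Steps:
$S{\left(p,F \right)} = F + F^{2}$ ($S{\left(p,F \right)} = F^{2} + F = F + F^{2}$)
$M{\left(T,v \right)} = 4 v^{2}$ ($M{\left(T,v \right)} = v^{2} \cdot 4 + 0 = 4 v^{2} + 0 = 4 v^{2}$)
$410 M{\left(7,-3 \right)} + S{\left(-17,22 \right)} = 410 \cdot 4 \left(-3\right)^{2} + 22 \left(1 + 22\right) = 410 \cdot 4 \cdot 9 + 22 \cdot 23 = 410 \cdot 36 + 506 = 14760 + 506 = 15266$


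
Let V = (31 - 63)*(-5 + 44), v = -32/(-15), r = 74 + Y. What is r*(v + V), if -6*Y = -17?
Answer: -4307584/45 ≈ -95724.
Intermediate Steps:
Y = 17/6 (Y = -1/6*(-17) = 17/6 ≈ 2.8333)
r = 461/6 (r = 74 + 17/6 = 461/6 ≈ 76.833)
v = 32/15 (v = -32*(-1/15) = 32/15 ≈ 2.1333)
V = -1248 (V = -32*39 = -1248)
r*(v + V) = 461*(32/15 - 1248)/6 = (461/6)*(-18688/15) = -4307584/45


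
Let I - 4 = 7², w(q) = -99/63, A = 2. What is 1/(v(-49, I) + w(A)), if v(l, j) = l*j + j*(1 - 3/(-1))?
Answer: -7/16706 ≈ -0.00041901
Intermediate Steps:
w(q) = -11/7 (w(q) = -99*1/63 = -11/7)
I = 53 (I = 4 + 7² = 4 + 49 = 53)
v(l, j) = 4*j + j*l (v(l, j) = j*l + j*(1 - 3*(-1)) = j*l + j*(1 + 3) = j*l + j*4 = j*l + 4*j = 4*j + j*l)
1/(v(-49, I) + w(A)) = 1/(53*(4 - 49) - 11/7) = 1/(53*(-45) - 11/7) = 1/(-2385 - 11/7) = 1/(-16706/7) = -7/16706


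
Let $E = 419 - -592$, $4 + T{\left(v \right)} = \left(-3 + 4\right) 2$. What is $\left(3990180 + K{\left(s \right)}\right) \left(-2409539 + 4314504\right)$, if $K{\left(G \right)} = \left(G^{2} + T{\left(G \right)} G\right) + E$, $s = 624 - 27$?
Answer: $8279751305790$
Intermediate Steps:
$T{\left(v \right)} = -2$ ($T{\left(v \right)} = -4 + \left(-3 + 4\right) 2 = -4 + 1 \cdot 2 = -4 + 2 = -2$)
$s = 597$
$E = 1011$ ($E = 419 + 592 = 1011$)
$K{\left(G \right)} = 1011 + G^{2} - 2 G$ ($K{\left(G \right)} = \left(G^{2} - 2 G\right) + 1011 = 1011 + G^{2} - 2 G$)
$\left(3990180 + K{\left(s \right)}\right) \left(-2409539 + 4314504\right) = \left(3990180 + \left(1011 + 597^{2} - 1194\right)\right) \left(-2409539 + 4314504\right) = \left(3990180 + \left(1011 + 356409 - 1194\right)\right) 1904965 = \left(3990180 + 356226\right) 1904965 = 4346406 \cdot 1904965 = 8279751305790$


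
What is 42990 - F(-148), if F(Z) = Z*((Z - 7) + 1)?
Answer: 20198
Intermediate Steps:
F(Z) = Z*(-6 + Z) (F(Z) = Z*((-7 + Z) + 1) = Z*(-6 + Z))
42990 - F(-148) = 42990 - (-148)*(-6 - 148) = 42990 - (-148)*(-154) = 42990 - 1*22792 = 42990 - 22792 = 20198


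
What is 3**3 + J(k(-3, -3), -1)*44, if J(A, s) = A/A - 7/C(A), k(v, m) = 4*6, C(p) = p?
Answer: 349/6 ≈ 58.167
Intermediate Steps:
k(v, m) = 24
J(A, s) = 1 - 7/A (J(A, s) = A/A - 7/A = 1 - 7/A)
3**3 + J(k(-3, -3), -1)*44 = 3**3 + ((-7 + 24)/24)*44 = 27 + ((1/24)*17)*44 = 27 + (17/24)*44 = 27 + 187/6 = 349/6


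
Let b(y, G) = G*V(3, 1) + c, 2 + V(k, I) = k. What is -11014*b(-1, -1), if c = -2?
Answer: 33042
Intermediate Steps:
V(k, I) = -2 + k
b(y, G) = -2 + G (b(y, G) = G*(-2 + 3) - 2 = G*1 - 2 = G - 2 = -2 + G)
-11014*b(-1, -1) = -11014*(-2 - 1) = -11014*(-3) = 33042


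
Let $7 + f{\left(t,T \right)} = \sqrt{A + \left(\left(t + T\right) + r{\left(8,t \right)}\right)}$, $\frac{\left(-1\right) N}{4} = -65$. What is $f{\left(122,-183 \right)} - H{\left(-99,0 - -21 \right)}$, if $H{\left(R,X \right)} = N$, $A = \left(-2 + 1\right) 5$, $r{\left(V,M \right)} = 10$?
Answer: $-267 + 2 i \sqrt{14} \approx -267.0 + 7.4833 i$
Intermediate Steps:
$N = 260$ ($N = \left(-4\right) \left(-65\right) = 260$)
$A = -5$ ($A = \left(-1\right) 5 = -5$)
$H{\left(R,X \right)} = 260$
$f{\left(t,T \right)} = -7 + \sqrt{5 + T + t}$ ($f{\left(t,T \right)} = -7 + \sqrt{-5 + \left(\left(t + T\right) + 10\right)} = -7 + \sqrt{-5 + \left(\left(T + t\right) + 10\right)} = -7 + \sqrt{-5 + \left(10 + T + t\right)} = -7 + \sqrt{5 + T + t}$)
$f{\left(122,-183 \right)} - H{\left(-99,0 - -21 \right)} = \left(-7 + \sqrt{5 - 183 + 122}\right) - 260 = \left(-7 + \sqrt{-56}\right) - 260 = \left(-7 + 2 i \sqrt{14}\right) - 260 = -267 + 2 i \sqrt{14}$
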